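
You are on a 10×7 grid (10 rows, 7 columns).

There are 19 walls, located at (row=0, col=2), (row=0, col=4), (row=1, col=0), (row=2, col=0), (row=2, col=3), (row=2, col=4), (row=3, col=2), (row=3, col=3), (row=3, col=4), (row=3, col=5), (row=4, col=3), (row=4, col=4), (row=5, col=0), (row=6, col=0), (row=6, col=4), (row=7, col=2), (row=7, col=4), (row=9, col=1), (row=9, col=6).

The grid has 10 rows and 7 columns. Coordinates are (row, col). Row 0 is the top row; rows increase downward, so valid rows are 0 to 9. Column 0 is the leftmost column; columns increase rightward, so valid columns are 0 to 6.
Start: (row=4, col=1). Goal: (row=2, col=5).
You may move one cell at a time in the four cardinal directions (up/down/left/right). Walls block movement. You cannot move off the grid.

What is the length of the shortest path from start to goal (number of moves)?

Answer: Shortest path length: 8

Derivation:
BFS from (row=4, col=1) until reaching (row=2, col=5):
  Distance 0: (row=4, col=1)
  Distance 1: (row=3, col=1), (row=4, col=0), (row=4, col=2), (row=5, col=1)
  Distance 2: (row=2, col=1), (row=3, col=0), (row=5, col=2), (row=6, col=1)
  Distance 3: (row=1, col=1), (row=2, col=2), (row=5, col=3), (row=6, col=2), (row=7, col=1)
  Distance 4: (row=0, col=1), (row=1, col=2), (row=5, col=4), (row=6, col=3), (row=7, col=0), (row=8, col=1)
  Distance 5: (row=0, col=0), (row=1, col=3), (row=5, col=5), (row=7, col=3), (row=8, col=0), (row=8, col=2)
  Distance 6: (row=0, col=3), (row=1, col=4), (row=4, col=5), (row=5, col=6), (row=6, col=5), (row=8, col=3), (row=9, col=0), (row=9, col=2)
  Distance 7: (row=1, col=5), (row=4, col=6), (row=6, col=6), (row=7, col=5), (row=8, col=4), (row=9, col=3)
  Distance 8: (row=0, col=5), (row=1, col=6), (row=2, col=5), (row=3, col=6), (row=7, col=6), (row=8, col=5), (row=9, col=4)  <- goal reached here
One shortest path (8 moves): (row=4, col=1) -> (row=3, col=1) -> (row=2, col=1) -> (row=2, col=2) -> (row=1, col=2) -> (row=1, col=3) -> (row=1, col=4) -> (row=1, col=5) -> (row=2, col=5)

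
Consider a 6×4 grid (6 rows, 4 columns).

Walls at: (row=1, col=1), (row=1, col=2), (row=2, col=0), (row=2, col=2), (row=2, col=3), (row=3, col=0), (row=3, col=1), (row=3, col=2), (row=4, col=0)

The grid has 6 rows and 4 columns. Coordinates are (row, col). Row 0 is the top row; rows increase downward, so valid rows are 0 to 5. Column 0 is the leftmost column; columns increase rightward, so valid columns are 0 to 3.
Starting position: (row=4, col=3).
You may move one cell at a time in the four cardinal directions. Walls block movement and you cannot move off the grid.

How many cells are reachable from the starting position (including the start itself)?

BFS flood-fill from (row=4, col=3):
  Distance 0: (row=4, col=3)
  Distance 1: (row=3, col=3), (row=4, col=2), (row=5, col=3)
  Distance 2: (row=4, col=1), (row=5, col=2)
  Distance 3: (row=5, col=1)
  Distance 4: (row=5, col=0)
Total reachable: 8 (grid has 15 open cells total)

Answer: Reachable cells: 8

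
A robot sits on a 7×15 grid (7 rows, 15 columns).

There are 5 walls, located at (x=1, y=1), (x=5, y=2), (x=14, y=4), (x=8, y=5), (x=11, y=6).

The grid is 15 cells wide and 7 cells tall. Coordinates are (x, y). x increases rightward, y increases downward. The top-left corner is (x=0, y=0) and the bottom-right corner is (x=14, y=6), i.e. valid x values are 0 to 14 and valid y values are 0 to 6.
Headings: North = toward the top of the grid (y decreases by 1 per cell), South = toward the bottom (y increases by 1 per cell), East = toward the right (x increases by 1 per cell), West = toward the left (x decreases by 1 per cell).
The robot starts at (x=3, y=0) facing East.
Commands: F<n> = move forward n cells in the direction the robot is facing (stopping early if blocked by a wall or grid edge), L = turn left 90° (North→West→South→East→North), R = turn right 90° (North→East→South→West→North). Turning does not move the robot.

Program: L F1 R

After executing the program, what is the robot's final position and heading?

Start: (x=3, y=0), facing East
  L: turn left, now facing North
  F1: move forward 0/1 (blocked), now at (x=3, y=0)
  R: turn right, now facing East
Final: (x=3, y=0), facing East

Answer: Final position: (x=3, y=0), facing East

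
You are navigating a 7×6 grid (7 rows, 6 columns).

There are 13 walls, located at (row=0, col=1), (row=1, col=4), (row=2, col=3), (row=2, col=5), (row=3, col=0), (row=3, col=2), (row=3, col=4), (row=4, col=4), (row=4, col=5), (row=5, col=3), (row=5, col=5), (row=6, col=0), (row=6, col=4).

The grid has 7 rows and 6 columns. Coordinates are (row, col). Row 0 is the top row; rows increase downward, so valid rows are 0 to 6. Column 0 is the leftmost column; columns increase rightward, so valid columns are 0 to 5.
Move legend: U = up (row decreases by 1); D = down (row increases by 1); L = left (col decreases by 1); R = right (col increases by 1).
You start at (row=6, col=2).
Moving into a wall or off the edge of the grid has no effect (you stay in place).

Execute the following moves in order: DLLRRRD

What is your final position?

Answer: Final position: (row=6, col=3)

Derivation:
Start: (row=6, col=2)
  D (down): blocked, stay at (row=6, col=2)
  L (left): (row=6, col=2) -> (row=6, col=1)
  L (left): blocked, stay at (row=6, col=1)
  R (right): (row=6, col=1) -> (row=6, col=2)
  R (right): (row=6, col=2) -> (row=6, col=3)
  R (right): blocked, stay at (row=6, col=3)
  D (down): blocked, stay at (row=6, col=3)
Final: (row=6, col=3)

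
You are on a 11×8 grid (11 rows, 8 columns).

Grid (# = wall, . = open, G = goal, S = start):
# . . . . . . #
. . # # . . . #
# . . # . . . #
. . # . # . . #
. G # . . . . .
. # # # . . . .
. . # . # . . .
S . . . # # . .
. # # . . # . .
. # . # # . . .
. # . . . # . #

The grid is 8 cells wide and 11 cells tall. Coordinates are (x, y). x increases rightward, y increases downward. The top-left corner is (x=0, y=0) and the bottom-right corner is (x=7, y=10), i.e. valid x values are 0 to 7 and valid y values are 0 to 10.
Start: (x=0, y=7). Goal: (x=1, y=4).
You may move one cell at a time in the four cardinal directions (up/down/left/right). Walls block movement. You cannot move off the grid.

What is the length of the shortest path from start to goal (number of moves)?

Answer: Shortest path length: 4

Derivation:
BFS from (x=0, y=7) until reaching (x=1, y=4):
  Distance 0: (x=0, y=7)
  Distance 1: (x=0, y=6), (x=1, y=7), (x=0, y=8)
  Distance 2: (x=0, y=5), (x=1, y=6), (x=2, y=7), (x=0, y=9)
  Distance 3: (x=0, y=4), (x=3, y=7), (x=0, y=10)
  Distance 4: (x=0, y=3), (x=1, y=4), (x=3, y=6), (x=3, y=8)  <- goal reached here
One shortest path (4 moves): (x=0, y=7) -> (x=0, y=6) -> (x=0, y=5) -> (x=0, y=4) -> (x=1, y=4)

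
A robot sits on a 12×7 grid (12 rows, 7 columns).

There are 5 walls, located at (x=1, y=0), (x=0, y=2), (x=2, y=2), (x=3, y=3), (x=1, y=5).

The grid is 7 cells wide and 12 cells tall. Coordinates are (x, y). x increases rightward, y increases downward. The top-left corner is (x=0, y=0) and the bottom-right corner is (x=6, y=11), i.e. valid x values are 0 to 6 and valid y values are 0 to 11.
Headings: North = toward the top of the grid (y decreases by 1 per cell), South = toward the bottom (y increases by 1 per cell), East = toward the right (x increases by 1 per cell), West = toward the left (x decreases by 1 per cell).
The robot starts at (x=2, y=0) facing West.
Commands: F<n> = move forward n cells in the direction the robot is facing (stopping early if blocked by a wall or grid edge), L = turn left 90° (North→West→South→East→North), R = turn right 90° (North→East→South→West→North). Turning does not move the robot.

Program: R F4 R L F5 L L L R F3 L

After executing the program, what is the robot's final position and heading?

Start: (x=2, y=0), facing West
  R: turn right, now facing North
  F4: move forward 0/4 (blocked), now at (x=2, y=0)
  R: turn right, now facing East
  L: turn left, now facing North
  F5: move forward 0/5 (blocked), now at (x=2, y=0)
  L: turn left, now facing West
  L: turn left, now facing South
  L: turn left, now facing East
  R: turn right, now facing South
  F3: move forward 1/3 (blocked), now at (x=2, y=1)
  L: turn left, now facing East
Final: (x=2, y=1), facing East

Answer: Final position: (x=2, y=1), facing East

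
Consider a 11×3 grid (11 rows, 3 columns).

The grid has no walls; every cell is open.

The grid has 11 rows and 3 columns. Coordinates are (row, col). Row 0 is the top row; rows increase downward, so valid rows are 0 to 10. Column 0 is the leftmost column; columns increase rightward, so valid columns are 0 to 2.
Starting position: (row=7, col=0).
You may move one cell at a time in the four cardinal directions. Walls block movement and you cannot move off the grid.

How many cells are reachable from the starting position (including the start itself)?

Answer: Reachable cells: 33

Derivation:
BFS flood-fill from (row=7, col=0):
  Distance 0: (row=7, col=0)
  Distance 1: (row=6, col=0), (row=7, col=1), (row=8, col=0)
  Distance 2: (row=5, col=0), (row=6, col=1), (row=7, col=2), (row=8, col=1), (row=9, col=0)
  Distance 3: (row=4, col=0), (row=5, col=1), (row=6, col=2), (row=8, col=2), (row=9, col=1), (row=10, col=0)
  Distance 4: (row=3, col=0), (row=4, col=1), (row=5, col=2), (row=9, col=2), (row=10, col=1)
  Distance 5: (row=2, col=0), (row=3, col=1), (row=4, col=2), (row=10, col=2)
  Distance 6: (row=1, col=0), (row=2, col=1), (row=3, col=2)
  Distance 7: (row=0, col=0), (row=1, col=1), (row=2, col=2)
  Distance 8: (row=0, col=1), (row=1, col=2)
  Distance 9: (row=0, col=2)
Total reachable: 33 (grid has 33 open cells total)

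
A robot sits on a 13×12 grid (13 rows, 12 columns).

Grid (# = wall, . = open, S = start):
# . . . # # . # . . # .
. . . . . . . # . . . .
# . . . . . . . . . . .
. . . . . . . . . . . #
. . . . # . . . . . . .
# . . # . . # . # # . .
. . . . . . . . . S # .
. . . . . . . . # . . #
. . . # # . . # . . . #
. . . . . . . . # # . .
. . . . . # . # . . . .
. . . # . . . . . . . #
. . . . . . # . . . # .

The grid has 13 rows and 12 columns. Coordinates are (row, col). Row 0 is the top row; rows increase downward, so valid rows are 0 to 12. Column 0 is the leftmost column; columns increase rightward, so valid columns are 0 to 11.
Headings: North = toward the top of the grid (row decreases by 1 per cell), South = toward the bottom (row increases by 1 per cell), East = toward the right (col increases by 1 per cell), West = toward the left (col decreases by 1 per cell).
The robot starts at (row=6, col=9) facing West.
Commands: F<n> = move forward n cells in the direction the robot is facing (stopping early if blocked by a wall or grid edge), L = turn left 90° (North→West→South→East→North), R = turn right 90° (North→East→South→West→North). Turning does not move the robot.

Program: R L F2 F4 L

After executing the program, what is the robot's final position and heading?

Start: (row=6, col=9), facing West
  R: turn right, now facing North
  L: turn left, now facing West
  F2: move forward 2, now at (row=6, col=7)
  F4: move forward 4, now at (row=6, col=3)
  L: turn left, now facing South
Final: (row=6, col=3), facing South

Answer: Final position: (row=6, col=3), facing South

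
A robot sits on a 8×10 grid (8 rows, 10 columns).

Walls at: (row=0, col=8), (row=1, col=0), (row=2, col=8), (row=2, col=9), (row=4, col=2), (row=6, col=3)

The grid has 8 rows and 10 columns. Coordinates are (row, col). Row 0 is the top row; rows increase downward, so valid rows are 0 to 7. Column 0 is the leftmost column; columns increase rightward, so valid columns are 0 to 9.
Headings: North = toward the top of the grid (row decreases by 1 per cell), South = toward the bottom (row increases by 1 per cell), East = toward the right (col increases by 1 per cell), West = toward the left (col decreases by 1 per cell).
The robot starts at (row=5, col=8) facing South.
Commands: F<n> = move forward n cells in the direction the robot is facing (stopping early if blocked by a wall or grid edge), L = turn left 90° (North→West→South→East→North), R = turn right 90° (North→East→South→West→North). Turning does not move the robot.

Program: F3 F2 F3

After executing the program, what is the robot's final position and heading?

Answer: Final position: (row=7, col=8), facing South

Derivation:
Start: (row=5, col=8), facing South
  F3: move forward 2/3 (blocked), now at (row=7, col=8)
  F2: move forward 0/2 (blocked), now at (row=7, col=8)
  F3: move forward 0/3 (blocked), now at (row=7, col=8)
Final: (row=7, col=8), facing South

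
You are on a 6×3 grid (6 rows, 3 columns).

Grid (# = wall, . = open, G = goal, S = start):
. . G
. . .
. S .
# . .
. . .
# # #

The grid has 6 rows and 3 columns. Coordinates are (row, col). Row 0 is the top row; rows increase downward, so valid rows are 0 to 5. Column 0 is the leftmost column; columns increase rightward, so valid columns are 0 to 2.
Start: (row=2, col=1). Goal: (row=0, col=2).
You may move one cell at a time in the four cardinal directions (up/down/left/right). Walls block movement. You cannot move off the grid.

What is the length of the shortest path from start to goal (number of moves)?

Answer: Shortest path length: 3

Derivation:
BFS from (row=2, col=1) until reaching (row=0, col=2):
  Distance 0: (row=2, col=1)
  Distance 1: (row=1, col=1), (row=2, col=0), (row=2, col=2), (row=3, col=1)
  Distance 2: (row=0, col=1), (row=1, col=0), (row=1, col=2), (row=3, col=2), (row=4, col=1)
  Distance 3: (row=0, col=0), (row=0, col=2), (row=4, col=0), (row=4, col=2)  <- goal reached here
One shortest path (3 moves): (row=2, col=1) -> (row=2, col=2) -> (row=1, col=2) -> (row=0, col=2)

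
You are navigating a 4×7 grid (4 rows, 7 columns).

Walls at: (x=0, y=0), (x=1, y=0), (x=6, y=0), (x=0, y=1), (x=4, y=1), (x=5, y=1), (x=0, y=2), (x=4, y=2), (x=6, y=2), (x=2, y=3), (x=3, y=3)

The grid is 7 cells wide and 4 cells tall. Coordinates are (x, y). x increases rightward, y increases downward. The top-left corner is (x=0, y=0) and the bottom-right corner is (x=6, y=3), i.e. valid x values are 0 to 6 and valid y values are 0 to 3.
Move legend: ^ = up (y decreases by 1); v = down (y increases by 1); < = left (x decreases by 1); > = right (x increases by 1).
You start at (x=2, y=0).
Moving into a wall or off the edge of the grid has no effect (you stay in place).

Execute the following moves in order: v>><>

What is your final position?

Start: (x=2, y=0)
  v (down): (x=2, y=0) -> (x=2, y=1)
  > (right): (x=2, y=1) -> (x=3, y=1)
  > (right): blocked, stay at (x=3, y=1)
  < (left): (x=3, y=1) -> (x=2, y=1)
  > (right): (x=2, y=1) -> (x=3, y=1)
Final: (x=3, y=1)

Answer: Final position: (x=3, y=1)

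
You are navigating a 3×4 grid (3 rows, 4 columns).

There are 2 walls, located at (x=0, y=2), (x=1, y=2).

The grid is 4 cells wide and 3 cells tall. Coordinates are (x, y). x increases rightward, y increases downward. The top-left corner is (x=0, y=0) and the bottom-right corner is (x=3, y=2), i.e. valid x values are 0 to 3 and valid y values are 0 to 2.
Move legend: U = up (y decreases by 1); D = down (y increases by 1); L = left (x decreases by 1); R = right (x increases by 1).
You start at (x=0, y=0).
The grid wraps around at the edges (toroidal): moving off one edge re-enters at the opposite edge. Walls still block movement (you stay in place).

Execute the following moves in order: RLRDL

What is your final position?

Answer: Final position: (x=0, y=1)

Derivation:
Start: (x=0, y=0)
  R (right): (x=0, y=0) -> (x=1, y=0)
  L (left): (x=1, y=0) -> (x=0, y=0)
  R (right): (x=0, y=0) -> (x=1, y=0)
  D (down): (x=1, y=0) -> (x=1, y=1)
  L (left): (x=1, y=1) -> (x=0, y=1)
Final: (x=0, y=1)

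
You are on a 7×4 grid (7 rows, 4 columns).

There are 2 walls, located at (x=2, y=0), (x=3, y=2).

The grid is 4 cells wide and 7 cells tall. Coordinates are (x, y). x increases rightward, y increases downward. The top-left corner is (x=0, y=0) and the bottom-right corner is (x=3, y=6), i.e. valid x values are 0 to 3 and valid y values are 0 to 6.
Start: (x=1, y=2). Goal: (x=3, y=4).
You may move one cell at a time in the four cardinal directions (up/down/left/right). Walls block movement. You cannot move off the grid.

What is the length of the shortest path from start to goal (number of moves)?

Answer: Shortest path length: 4

Derivation:
BFS from (x=1, y=2) until reaching (x=3, y=4):
  Distance 0: (x=1, y=2)
  Distance 1: (x=1, y=1), (x=0, y=2), (x=2, y=2), (x=1, y=3)
  Distance 2: (x=1, y=0), (x=0, y=1), (x=2, y=1), (x=0, y=3), (x=2, y=3), (x=1, y=4)
  Distance 3: (x=0, y=0), (x=3, y=1), (x=3, y=3), (x=0, y=4), (x=2, y=4), (x=1, y=5)
  Distance 4: (x=3, y=0), (x=3, y=4), (x=0, y=5), (x=2, y=5), (x=1, y=6)  <- goal reached here
One shortest path (4 moves): (x=1, y=2) -> (x=2, y=2) -> (x=2, y=3) -> (x=3, y=3) -> (x=3, y=4)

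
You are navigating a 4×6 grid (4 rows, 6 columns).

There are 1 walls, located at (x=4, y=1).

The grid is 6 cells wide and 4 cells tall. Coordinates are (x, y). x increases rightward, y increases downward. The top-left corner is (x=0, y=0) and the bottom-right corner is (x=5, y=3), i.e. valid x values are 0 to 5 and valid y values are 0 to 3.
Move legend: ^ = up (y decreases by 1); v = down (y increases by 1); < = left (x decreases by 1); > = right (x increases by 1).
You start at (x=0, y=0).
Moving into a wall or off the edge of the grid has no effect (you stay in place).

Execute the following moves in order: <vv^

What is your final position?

Answer: Final position: (x=0, y=1)

Derivation:
Start: (x=0, y=0)
  < (left): blocked, stay at (x=0, y=0)
  v (down): (x=0, y=0) -> (x=0, y=1)
  v (down): (x=0, y=1) -> (x=0, y=2)
  ^ (up): (x=0, y=2) -> (x=0, y=1)
Final: (x=0, y=1)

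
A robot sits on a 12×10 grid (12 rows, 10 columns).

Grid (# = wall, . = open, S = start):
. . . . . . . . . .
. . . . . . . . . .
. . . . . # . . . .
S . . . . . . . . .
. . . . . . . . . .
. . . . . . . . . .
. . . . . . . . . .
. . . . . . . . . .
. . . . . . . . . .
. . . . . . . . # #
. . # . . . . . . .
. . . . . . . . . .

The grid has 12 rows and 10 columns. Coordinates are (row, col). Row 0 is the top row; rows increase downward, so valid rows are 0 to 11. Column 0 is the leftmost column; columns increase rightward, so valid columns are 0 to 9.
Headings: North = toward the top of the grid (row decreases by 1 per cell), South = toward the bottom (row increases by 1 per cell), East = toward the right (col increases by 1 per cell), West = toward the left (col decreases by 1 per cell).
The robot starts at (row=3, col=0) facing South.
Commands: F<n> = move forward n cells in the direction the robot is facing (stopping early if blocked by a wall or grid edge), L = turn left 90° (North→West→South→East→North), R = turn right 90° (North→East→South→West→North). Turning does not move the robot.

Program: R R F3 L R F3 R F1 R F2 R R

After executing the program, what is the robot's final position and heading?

Answer: Final position: (row=2, col=1), facing North

Derivation:
Start: (row=3, col=0), facing South
  R: turn right, now facing West
  R: turn right, now facing North
  F3: move forward 3, now at (row=0, col=0)
  L: turn left, now facing West
  R: turn right, now facing North
  F3: move forward 0/3 (blocked), now at (row=0, col=0)
  R: turn right, now facing East
  F1: move forward 1, now at (row=0, col=1)
  R: turn right, now facing South
  F2: move forward 2, now at (row=2, col=1)
  R: turn right, now facing West
  R: turn right, now facing North
Final: (row=2, col=1), facing North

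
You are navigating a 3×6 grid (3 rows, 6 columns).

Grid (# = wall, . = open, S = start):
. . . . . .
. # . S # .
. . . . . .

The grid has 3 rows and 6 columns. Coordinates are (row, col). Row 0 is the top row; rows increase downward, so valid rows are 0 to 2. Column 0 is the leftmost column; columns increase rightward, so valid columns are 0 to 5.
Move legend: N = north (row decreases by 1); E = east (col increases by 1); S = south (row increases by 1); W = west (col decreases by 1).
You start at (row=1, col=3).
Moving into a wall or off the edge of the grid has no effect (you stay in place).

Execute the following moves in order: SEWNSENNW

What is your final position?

Start: (row=1, col=3)
  S (south): (row=1, col=3) -> (row=2, col=3)
  E (east): (row=2, col=3) -> (row=2, col=4)
  W (west): (row=2, col=4) -> (row=2, col=3)
  N (north): (row=2, col=3) -> (row=1, col=3)
  S (south): (row=1, col=3) -> (row=2, col=3)
  E (east): (row=2, col=3) -> (row=2, col=4)
  N (north): blocked, stay at (row=2, col=4)
  N (north): blocked, stay at (row=2, col=4)
  W (west): (row=2, col=4) -> (row=2, col=3)
Final: (row=2, col=3)

Answer: Final position: (row=2, col=3)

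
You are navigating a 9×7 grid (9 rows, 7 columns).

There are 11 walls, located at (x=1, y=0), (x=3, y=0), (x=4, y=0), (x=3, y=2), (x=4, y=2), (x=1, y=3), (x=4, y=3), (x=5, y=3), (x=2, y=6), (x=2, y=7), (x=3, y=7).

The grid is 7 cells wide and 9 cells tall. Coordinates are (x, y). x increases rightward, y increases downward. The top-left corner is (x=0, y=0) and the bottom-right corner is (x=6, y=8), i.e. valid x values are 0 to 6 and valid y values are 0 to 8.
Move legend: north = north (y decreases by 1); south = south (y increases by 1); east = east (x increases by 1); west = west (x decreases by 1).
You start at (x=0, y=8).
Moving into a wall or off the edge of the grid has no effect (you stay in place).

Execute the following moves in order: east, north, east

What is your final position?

Start: (x=0, y=8)
  east (east): (x=0, y=8) -> (x=1, y=8)
  north (north): (x=1, y=8) -> (x=1, y=7)
  east (east): blocked, stay at (x=1, y=7)
Final: (x=1, y=7)

Answer: Final position: (x=1, y=7)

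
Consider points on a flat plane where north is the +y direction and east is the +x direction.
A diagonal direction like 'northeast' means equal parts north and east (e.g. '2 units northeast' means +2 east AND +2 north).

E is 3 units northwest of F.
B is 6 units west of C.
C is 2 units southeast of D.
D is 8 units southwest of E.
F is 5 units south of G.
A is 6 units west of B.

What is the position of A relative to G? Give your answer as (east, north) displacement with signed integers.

Place G at the origin (east=0, north=0).
  F is 5 units south of G: delta (east=+0, north=-5); F at (east=0, north=-5).
  E is 3 units northwest of F: delta (east=-3, north=+3); E at (east=-3, north=-2).
  D is 8 units southwest of E: delta (east=-8, north=-8); D at (east=-11, north=-10).
  C is 2 units southeast of D: delta (east=+2, north=-2); C at (east=-9, north=-12).
  B is 6 units west of C: delta (east=-6, north=+0); B at (east=-15, north=-12).
  A is 6 units west of B: delta (east=-6, north=+0); A at (east=-21, north=-12).
Therefore A relative to G: (east=-21, north=-12).

Answer: A is at (east=-21, north=-12) relative to G.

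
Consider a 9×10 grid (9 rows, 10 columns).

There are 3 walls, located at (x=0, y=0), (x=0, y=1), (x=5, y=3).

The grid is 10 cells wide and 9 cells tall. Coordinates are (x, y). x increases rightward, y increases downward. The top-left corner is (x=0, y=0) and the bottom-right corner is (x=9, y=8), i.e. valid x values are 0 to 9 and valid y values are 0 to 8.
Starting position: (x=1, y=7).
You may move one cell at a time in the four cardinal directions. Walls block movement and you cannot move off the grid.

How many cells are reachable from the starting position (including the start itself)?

BFS flood-fill from (x=1, y=7):
  Distance 0: (x=1, y=7)
  Distance 1: (x=1, y=6), (x=0, y=7), (x=2, y=7), (x=1, y=8)
  Distance 2: (x=1, y=5), (x=0, y=6), (x=2, y=6), (x=3, y=7), (x=0, y=8), (x=2, y=8)
  Distance 3: (x=1, y=4), (x=0, y=5), (x=2, y=5), (x=3, y=6), (x=4, y=7), (x=3, y=8)
  Distance 4: (x=1, y=3), (x=0, y=4), (x=2, y=4), (x=3, y=5), (x=4, y=6), (x=5, y=7), (x=4, y=8)
  Distance 5: (x=1, y=2), (x=0, y=3), (x=2, y=3), (x=3, y=4), (x=4, y=5), (x=5, y=6), (x=6, y=7), (x=5, y=8)
  Distance 6: (x=1, y=1), (x=0, y=2), (x=2, y=2), (x=3, y=3), (x=4, y=4), (x=5, y=5), (x=6, y=6), (x=7, y=7), (x=6, y=8)
  Distance 7: (x=1, y=0), (x=2, y=1), (x=3, y=2), (x=4, y=3), (x=5, y=4), (x=6, y=5), (x=7, y=6), (x=8, y=7), (x=7, y=8)
  Distance 8: (x=2, y=0), (x=3, y=1), (x=4, y=2), (x=6, y=4), (x=7, y=5), (x=8, y=6), (x=9, y=7), (x=8, y=8)
  Distance 9: (x=3, y=0), (x=4, y=1), (x=5, y=2), (x=6, y=3), (x=7, y=4), (x=8, y=5), (x=9, y=6), (x=9, y=8)
  Distance 10: (x=4, y=0), (x=5, y=1), (x=6, y=2), (x=7, y=3), (x=8, y=4), (x=9, y=5)
  Distance 11: (x=5, y=0), (x=6, y=1), (x=7, y=2), (x=8, y=3), (x=9, y=4)
  Distance 12: (x=6, y=0), (x=7, y=1), (x=8, y=2), (x=9, y=3)
  Distance 13: (x=7, y=0), (x=8, y=1), (x=9, y=2)
  Distance 14: (x=8, y=0), (x=9, y=1)
  Distance 15: (x=9, y=0)
Total reachable: 87 (grid has 87 open cells total)

Answer: Reachable cells: 87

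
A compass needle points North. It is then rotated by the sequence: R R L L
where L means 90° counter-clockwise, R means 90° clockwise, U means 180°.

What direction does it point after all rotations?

Start: North
  R (right (90° clockwise)) -> East
  R (right (90° clockwise)) -> South
  L (left (90° counter-clockwise)) -> East
  L (left (90° counter-clockwise)) -> North
Final: North

Answer: Final heading: North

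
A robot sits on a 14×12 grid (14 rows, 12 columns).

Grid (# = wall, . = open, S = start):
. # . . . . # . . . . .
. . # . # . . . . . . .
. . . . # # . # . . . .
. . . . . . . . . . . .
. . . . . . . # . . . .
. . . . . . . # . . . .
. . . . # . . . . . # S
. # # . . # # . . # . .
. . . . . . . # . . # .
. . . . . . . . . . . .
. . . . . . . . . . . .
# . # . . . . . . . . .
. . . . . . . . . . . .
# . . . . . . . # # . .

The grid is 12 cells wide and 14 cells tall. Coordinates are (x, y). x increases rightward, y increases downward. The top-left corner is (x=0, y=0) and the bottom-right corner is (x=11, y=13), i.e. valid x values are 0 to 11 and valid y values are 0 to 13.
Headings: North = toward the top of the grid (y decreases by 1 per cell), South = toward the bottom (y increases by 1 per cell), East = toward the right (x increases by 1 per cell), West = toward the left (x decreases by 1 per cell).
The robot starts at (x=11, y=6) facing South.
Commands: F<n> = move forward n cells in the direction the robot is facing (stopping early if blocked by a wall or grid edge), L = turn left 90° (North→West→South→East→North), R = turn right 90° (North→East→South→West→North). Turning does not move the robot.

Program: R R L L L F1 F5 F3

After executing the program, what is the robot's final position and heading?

Start: (x=11, y=6), facing South
  R: turn right, now facing West
  R: turn right, now facing North
  L: turn left, now facing West
  L: turn left, now facing South
  L: turn left, now facing East
  F1: move forward 0/1 (blocked), now at (x=11, y=6)
  F5: move forward 0/5 (blocked), now at (x=11, y=6)
  F3: move forward 0/3 (blocked), now at (x=11, y=6)
Final: (x=11, y=6), facing East

Answer: Final position: (x=11, y=6), facing East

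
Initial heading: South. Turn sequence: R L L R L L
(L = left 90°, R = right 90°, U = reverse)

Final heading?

Start: South
  R (right (90° clockwise)) -> West
  L (left (90° counter-clockwise)) -> South
  L (left (90° counter-clockwise)) -> East
  R (right (90° clockwise)) -> South
  L (left (90° counter-clockwise)) -> East
  L (left (90° counter-clockwise)) -> North
Final: North

Answer: Final heading: North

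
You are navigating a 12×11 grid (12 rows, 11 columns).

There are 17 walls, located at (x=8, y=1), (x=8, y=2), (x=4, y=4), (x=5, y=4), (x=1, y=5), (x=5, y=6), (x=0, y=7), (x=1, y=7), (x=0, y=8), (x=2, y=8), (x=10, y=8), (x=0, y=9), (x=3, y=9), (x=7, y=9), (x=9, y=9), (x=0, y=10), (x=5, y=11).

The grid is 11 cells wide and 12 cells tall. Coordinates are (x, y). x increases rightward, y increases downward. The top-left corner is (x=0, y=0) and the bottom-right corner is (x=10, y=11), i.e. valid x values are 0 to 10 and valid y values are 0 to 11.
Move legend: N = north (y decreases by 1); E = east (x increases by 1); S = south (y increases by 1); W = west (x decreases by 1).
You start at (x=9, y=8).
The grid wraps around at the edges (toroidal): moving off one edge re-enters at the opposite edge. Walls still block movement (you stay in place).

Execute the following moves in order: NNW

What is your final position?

Answer: Final position: (x=8, y=6)

Derivation:
Start: (x=9, y=8)
  N (north): (x=9, y=8) -> (x=9, y=7)
  N (north): (x=9, y=7) -> (x=9, y=6)
  W (west): (x=9, y=6) -> (x=8, y=6)
Final: (x=8, y=6)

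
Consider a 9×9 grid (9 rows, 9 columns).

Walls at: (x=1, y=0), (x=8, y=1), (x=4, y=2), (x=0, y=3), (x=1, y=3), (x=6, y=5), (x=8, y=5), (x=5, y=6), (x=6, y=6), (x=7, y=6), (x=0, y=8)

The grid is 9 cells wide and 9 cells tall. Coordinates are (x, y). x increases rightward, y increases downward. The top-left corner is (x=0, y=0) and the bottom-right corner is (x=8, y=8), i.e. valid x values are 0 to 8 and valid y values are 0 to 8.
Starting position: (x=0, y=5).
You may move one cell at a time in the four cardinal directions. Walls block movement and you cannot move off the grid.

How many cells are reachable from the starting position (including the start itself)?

Answer: Reachable cells: 70

Derivation:
BFS flood-fill from (x=0, y=5):
  Distance 0: (x=0, y=5)
  Distance 1: (x=0, y=4), (x=1, y=5), (x=0, y=6)
  Distance 2: (x=1, y=4), (x=2, y=5), (x=1, y=6), (x=0, y=7)
  Distance 3: (x=2, y=4), (x=3, y=5), (x=2, y=6), (x=1, y=7)
  Distance 4: (x=2, y=3), (x=3, y=4), (x=4, y=5), (x=3, y=6), (x=2, y=7), (x=1, y=8)
  Distance 5: (x=2, y=2), (x=3, y=3), (x=4, y=4), (x=5, y=5), (x=4, y=6), (x=3, y=7), (x=2, y=8)
  Distance 6: (x=2, y=1), (x=1, y=2), (x=3, y=2), (x=4, y=3), (x=5, y=4), (x=4, y=7), (x=3, y=8)
  Distance 7: (x=2, y=0), (x=1, y=1), (x=3, y=1), (x=0, y=2), (x=5, y=3), (x=6, y=4), (x=5, y=7), (x=4, y=8)
  Distance 8: (x=3, y=0), (x=0, y=1), (x=4, y=1), (x=5, y=2), (x=6, y=3), (x=7, y=4), (x=6, y=7), (x=5, y=8)
  Distance 9: (x=0, y=0), (x=4, y=0), (x=5, y=1), (x=6, y=2), (x=7, y=3), (x=8, y=4), (x=7, y=5), (x=7, y=7), (x=6, y=8)
  Distance 10: (x=5, y=0), (x=6, y=1), (x=7, y=2), (x=8, y=3), (x=8, y=7), (x=7, y=8)
  Distance 11: (x=6, y=0), (x=7, y=1), (x=8, y=2), (x=8, y=6), (x=8, y=8)
  Distance 12: (x=7, y=0)
  Distance 13: (x=8, y=0)
Total reachable: 70 (grid has 70 open cells total)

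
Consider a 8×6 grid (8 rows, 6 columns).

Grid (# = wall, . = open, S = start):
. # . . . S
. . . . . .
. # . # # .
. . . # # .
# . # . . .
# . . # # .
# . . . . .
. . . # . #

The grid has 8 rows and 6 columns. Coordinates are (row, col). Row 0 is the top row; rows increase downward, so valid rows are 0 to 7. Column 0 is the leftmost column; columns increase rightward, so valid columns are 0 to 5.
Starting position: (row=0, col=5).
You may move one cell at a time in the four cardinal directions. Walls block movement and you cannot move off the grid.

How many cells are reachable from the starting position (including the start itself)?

Answer: Reachable cells: 34

Derivation:
BFS flood-fill from (row=0, col=5):
  Distance 0: (row=0, col=5)
  Distance 1: (row=0, col=4), (row=1, col=5)
  Distance 2: (row=0, col=3), (row=1, col=4), (row=2, col=5)
  Distance 3: (row=0, col=2), (row=1, col=3), (row=3, col=5)
  Distance 4: (row=1, col=2), (row=4, col=5)
  Distance 5: (row=1, col=1), (row=2, col=2), (row=4, col=4), (row=5, col=5)
  Distance 6: (row=1, col=0), (row=3, col=2), (row=4, col=3), (row=6, col=5)
  Distance 7: (row=0, col=0), (row=2, col=0), (row=3, col=1), (row=6, col=4)
  Distance 8: (row=3, col=0), (row=4, col=1), (row=6, col=3), (row=7, col=4)
  Distance 9: (row=5, col=1), (row=6, col=2)
  Distance 10: (row=5, col=2), (row=6, col=1), (row=7, col=2)
  Distance 11: (row=7, col=1)
  Distance 12: (row=7, col=0)
Total reachable: 34 (grid has 34 open cells total)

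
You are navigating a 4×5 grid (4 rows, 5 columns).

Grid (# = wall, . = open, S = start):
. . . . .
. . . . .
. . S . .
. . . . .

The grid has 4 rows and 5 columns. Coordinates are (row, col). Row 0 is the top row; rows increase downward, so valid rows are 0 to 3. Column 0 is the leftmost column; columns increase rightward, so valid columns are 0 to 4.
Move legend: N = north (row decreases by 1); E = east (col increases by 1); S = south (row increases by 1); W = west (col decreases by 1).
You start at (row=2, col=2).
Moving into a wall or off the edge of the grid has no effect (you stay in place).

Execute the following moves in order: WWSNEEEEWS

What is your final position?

Answer: Final position: (row=3, col=3)

Derivation:
Start: (row=2, col=2)
  W (west): (row=2, col=2) -> (row=2, col=1)
  W (west): (row=2, col=1) -> (row=2, col=0)
  S (south): (row=2, col=0) -> (row=3, col=0)
  N (north): (row=3, col=0) -> (row=2, col=0)
  E (east): (row=2, col=0) -> (row=2, col=1)
  E (east): (row=2, col=1) -> (row=2, col=2)
  E (east): (row=2, col=2) -> (row=2, col=3)
  E (east): (row=2, col=3) -> (row=2, col=4)
  W (west): (row=2, col=4) -> (row=2, col=3)
  S (south): (row=2, col=3) -> (row=3, col=3)
Final: (row=3, col=3)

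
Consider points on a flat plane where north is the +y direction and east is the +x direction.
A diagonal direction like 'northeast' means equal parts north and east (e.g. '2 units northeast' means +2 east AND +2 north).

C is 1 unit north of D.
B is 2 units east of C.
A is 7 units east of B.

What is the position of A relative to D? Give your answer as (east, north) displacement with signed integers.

Answer: A is at (east=9, north=1) relative to D.

Derivation:
Place D at the origin (east=0, north=0).
  C is 1 unit north of D: delta (east=+0, north=+1); C at (east=0, north=1).
  B is 2 units east of C: delta (east=+2, north=+0); B at (east=2, north=1).
  A is 7 units east of B: delta (east=+7, north=+0); A at (east=9, north=1).
Therefore A relative to D: (east=9, north=1).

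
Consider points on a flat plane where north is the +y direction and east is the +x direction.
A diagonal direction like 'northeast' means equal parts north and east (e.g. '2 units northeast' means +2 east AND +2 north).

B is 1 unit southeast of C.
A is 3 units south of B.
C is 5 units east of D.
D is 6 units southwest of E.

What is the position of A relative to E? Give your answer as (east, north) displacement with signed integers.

Answer: A is at (east=0, north=-10) relative to E.

Derivation:
Place E at the origin (east=0, north=0).
  D is 6 units southwest of E: delta (east=-6, north=-6); D at (east=-6, north=-6).
  C is 5 units east of D: delta (east=+5, north=+0); C at (east=-1, north=-6).
  B is 1 unit southeast of C: delta (east=+1, north=-1); B at (east=0, north=-7).
  A is 3 units south of B: delta (east=+0, north=-3); A at (east=0, north=-10).
Therefore A relative to E: (east=0, north=-10).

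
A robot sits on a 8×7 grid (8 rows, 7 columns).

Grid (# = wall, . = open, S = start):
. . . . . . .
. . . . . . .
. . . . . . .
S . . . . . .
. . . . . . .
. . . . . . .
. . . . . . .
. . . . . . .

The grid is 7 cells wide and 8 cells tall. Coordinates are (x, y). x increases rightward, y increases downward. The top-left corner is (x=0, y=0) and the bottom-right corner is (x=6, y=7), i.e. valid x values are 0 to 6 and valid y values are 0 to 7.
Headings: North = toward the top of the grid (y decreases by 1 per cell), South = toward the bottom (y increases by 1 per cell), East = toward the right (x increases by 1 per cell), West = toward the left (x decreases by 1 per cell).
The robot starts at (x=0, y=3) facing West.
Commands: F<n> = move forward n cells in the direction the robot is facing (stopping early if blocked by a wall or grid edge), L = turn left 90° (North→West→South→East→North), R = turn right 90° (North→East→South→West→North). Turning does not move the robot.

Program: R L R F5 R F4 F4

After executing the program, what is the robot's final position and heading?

Start: (x=0, y=3), facing West
  R: turn right, now facing North
  L: turn left, now facing West
  R: turn right, now facing North
  F5: move forward 3/5 (blocked), now at (x=0, y=0)
  R: turn right, now facing East
  F4: move forward 4, now at (x=4, y=0)
  F4: move forward 2/4 (blocked), now at (x=6, y=0)
Final: (x=6, y=0), facing East

Answer: Final position: (x=6, y=0), facing East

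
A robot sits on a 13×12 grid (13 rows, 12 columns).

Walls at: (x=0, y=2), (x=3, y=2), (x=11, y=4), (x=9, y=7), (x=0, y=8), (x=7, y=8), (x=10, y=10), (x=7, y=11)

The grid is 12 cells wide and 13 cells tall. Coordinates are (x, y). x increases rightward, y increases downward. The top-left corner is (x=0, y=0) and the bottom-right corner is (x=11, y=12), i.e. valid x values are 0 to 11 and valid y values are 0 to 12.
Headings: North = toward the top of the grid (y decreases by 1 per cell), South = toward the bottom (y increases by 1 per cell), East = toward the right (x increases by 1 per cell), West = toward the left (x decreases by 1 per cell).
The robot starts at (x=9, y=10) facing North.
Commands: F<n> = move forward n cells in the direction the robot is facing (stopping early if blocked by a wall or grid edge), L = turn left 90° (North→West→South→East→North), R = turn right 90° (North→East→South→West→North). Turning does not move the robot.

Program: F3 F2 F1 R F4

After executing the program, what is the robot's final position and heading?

Answer: Final position: (x=11, y=8), facing East

Derivation:
Start: (x=9, y=10), facing North
  F3: move forward 2/3 (blocked), now at (x=9, y=8)
  F2: move forward 0/2 (blocked), now at (x=9, y=8)
  F1: move forward 0/1 (blocked), now at (x=9, y=8)
  R: turn right, now facing East
  F4: move forward 2/4 (blocked), now at (x=11, y=8)
Final: (x=11, y=8), facing East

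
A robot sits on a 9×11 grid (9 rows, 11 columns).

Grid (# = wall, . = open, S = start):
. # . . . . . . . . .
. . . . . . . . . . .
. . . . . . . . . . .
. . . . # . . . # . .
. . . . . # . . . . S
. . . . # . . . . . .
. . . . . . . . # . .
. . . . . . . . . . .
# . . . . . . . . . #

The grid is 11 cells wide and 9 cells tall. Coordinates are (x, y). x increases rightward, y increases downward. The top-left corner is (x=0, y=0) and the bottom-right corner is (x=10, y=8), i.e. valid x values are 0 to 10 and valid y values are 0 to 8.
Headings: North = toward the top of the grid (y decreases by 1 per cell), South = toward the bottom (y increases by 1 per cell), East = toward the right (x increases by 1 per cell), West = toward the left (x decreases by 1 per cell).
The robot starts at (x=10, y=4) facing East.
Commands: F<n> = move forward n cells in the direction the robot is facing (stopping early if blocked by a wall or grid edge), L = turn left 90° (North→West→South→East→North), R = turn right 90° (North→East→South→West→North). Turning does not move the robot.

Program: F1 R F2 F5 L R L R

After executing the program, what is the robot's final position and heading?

Start: (x=10, y=4), facing East
  F1: move forward 0/1 (blocked), now at (x=10, y=4)
  R: turn right, now facing South
  F2: move forward 2, now at (x=10, y=6)
  F5: move forward 1/5 (blocked), now at (x=10, y=7)
  L: turn left, now facing East
  R: turn right, now facing South
  L: turn left, now facing East
  R: turn right, now facing South
Final: (x=10, y=7), facing South

Answer: Final position: (x=10, y=7), facing South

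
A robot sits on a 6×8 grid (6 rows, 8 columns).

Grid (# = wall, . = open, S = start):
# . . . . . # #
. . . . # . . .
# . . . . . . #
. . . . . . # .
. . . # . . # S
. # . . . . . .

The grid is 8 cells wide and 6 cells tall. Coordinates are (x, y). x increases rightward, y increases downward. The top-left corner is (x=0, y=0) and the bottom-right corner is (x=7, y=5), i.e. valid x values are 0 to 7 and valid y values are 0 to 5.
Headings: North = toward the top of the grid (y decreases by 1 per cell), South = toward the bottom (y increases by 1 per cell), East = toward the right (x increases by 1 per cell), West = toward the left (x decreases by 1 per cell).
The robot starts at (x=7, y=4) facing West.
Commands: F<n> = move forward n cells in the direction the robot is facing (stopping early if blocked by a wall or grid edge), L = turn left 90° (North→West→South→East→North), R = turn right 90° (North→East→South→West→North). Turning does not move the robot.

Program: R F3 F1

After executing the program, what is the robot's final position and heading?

Start: (x=7, y=4), facing West
  R: turn right, now facing North
  F3: move forward 1/3 (blocked), now at (x=7, y=3)
  F1: move forward 0/1 (blocked), now at (x=7, y=3)
Final: (x=7, y=3), facing North

Answer: Final position: (x=7, y=3), facing North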